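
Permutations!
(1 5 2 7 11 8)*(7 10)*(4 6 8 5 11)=(1 11 5 2 10 7 4 6 8)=[0, 11, 10, 3, 6, 2, 8, 4, 1, 9, 7, 5]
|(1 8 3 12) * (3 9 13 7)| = 7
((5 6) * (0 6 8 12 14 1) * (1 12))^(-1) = (0 1 8 5 6)(12 14)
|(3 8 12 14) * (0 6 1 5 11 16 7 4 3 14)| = |(0 6 1 5 11 16 7 4 3 8 12)| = 11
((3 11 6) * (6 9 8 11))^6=(11)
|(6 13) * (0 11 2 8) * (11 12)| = 10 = |(0 12 11 2 8)(6 13)|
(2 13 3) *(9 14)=(2 13 3)(9 14)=[0, 1, 13, 2, 4, 5, 6, 7, 8, 14, 10, 11, 12, 3, 9]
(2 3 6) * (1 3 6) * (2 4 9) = (1 3)(2 6 4 9) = [0, 3, 6, 1, 9, 5, 4, 7, 8, 2]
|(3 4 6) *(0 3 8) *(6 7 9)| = |(0 3 4 7 9 6 8)| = 7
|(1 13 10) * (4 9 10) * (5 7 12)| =15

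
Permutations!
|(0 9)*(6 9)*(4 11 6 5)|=6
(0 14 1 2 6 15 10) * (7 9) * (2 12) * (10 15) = [14, 12, 6, 3, 4, 5, 10, 9, 8, 7, 0, 11, 2, 13, 1, 15] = (15)(0 14 1 12 2 6 10)(7 9)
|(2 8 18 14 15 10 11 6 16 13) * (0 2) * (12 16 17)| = 13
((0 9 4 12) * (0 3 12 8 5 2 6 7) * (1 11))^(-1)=(0 7 6 2 5 8 4 9)(1 11)(3 12)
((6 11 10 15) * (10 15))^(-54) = (15)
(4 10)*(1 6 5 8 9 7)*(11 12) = (1 6 5 8 9 7)(4 10)(11 12) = [0, 6, 2, 3, 10, 8, 5, 1, 9, 7, 4, 12, 11]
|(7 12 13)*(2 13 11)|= 5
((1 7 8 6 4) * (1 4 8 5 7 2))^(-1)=(1 2)(5 7)(6 8)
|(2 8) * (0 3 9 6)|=|(0 3 9 6)(2 8)|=4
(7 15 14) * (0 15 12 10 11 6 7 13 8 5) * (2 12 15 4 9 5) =[4, 1, 12, 3, 9, 0, 7, 15, 2, 5, 11, 6, 10, 8, 13, 14] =(0 4 9 5)(2 12 10 11 6 7 15 14 13 8)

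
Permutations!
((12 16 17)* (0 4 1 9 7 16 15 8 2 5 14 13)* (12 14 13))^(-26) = ((0 4 1 9 7 16 17 14 12 15 8 2 5 13))^(-26) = (0 1 7 17 12 8 5)(2 13 4 9 16 14 15)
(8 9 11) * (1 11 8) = (1 11)(8 9) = [0, 11, 2, 3, 4, 5, 6, 7, 9, 8, 10, 1]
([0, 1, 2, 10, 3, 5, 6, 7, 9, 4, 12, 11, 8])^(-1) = [0, 1, 2, 4, 9, 5, 6, 7, 12, 8, 3, 11, 10]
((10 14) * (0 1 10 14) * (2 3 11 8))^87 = ((14)(0 1 10)(2 3 11 8))^87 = (14)(2 8 11 3)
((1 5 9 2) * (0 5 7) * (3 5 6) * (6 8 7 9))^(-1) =(0 7 8)(1 2 9)(3 6 5)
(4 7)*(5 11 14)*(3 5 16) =(3 5 11 14 16)(4 7) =[0, 1, 2, 5, 7, 11, 6, 4, 8, 9, 10, 14, 12, 13, 16, 15, 3]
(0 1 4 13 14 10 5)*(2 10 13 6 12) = (0 1 4 6 12 2 10 5)(13 14) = [1, 4, 10, 3, 6, 0, 12, 7, 8, 9, 5, 11, 2, 14, 13]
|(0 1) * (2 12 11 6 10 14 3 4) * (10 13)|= |(0 1)(2 12 11 6 13 10 14 3 4)|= 18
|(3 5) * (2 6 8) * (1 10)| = |(1 10)(2 6 8)(3 5)| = 6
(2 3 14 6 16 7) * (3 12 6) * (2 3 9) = (2 12 6 16 7 3 14 9) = [0, 1, 12, 14, 4, 5, 16, 3, 8, 2, 10, 11, 6, 13, 9, 15, 7]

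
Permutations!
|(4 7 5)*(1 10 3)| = 3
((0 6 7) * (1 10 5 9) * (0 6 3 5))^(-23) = ((0 3 5 9 1 10)(6 7))^(-23) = (0 3 5 9 1 10)(6 7)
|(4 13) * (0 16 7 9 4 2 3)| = 8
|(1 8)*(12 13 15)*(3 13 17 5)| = |(1 8)(3 13 15 12 17 5)| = 6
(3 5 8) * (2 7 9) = (2 7 9)(3 5 8) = [0, 1, 7, 5, 4, 8, 6, 9, 3, 2]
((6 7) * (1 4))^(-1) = ((1 4)(6 7))^(-1) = (1 4)(6 7)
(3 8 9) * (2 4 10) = (2 4 10)(3 8 9) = [0, 1, 4, 8, 10, 5, 6, 7, 9, 3, 2]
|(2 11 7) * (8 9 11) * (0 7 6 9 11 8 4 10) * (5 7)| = 12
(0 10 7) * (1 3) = (0 10 7)(1 3) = [10, 3, 2, 1, 4, 5, 6, 0, 8, 9, 7]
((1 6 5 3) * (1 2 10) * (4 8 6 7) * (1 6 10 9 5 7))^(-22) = (2 5)(3 9)(4 6 8 7 10) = ((2 9 5 3)(4 8 10 6 7))^(-22)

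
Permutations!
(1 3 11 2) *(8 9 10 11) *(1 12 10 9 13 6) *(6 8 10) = (1 3 10 11 2 12 6)(8 13) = [0, 3, 12, 10, 4, 5, 1, 7, 13, 9, 11, 2, 6, 8]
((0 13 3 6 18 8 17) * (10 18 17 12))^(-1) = (0 17 6 3 13)(8 18 10 12)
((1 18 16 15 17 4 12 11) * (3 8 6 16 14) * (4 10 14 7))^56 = ((1 18 7 4 12 11)(3 8 6 16 15 17 10 14))^56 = (1 7 12)(4 11 18)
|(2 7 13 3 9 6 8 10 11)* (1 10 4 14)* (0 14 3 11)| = 20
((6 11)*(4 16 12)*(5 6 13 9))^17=(4 12 16)(5 11 9 6 13)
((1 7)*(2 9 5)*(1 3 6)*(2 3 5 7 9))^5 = ((1 9 7 5 3 6))^5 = (1 6 3 5 7 9)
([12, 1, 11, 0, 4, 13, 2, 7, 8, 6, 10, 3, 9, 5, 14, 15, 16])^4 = (16)(0 2 12 11 9 3 6)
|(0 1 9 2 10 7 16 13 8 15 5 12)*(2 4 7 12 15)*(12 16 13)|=22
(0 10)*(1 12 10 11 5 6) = (0 11 5 6 1 12 10) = [11, 12, 2, 3, 4, 6, 1, 7, 8, 9, 0, 5, 10]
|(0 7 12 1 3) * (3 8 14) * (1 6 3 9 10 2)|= 30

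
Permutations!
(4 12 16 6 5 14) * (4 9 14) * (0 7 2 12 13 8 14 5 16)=[7, 1, 12, 3, 13, 4, 16, 2, 14, 5, 10, 11, 0, 8, 9, 15, 6]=(0 7 2 12)(4 13 8 14 9 5)(6 16)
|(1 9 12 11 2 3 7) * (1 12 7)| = |(1 9 7 12 11 2 3)| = 7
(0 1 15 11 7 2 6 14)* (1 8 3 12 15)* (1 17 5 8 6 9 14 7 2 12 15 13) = (0 6 7 12 13 1 17 5 8 3 15 11 2 9 14) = [6, 17, 9, 15, 4, 8, 7, 12, 3, 14, 10, 2, 13, 1, 0, 11, 16, 5]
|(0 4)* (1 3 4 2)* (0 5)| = |(0 2 1 3 4 5)| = 6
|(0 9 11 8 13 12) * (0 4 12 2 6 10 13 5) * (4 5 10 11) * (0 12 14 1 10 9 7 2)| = |(0 7 2 6 11 8 9 4 14 1 10 13)(5 12)| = 12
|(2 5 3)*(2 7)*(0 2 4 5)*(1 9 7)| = |(0 2)(1 9 7 4 5 3)| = 6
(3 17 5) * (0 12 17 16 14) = (0 12 17 5 3 16 14) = [12, 1, 2, 16, 4, 3, 6, 7, 8, 9, 10, 11, 17, 13, 0, 15, 14, 5]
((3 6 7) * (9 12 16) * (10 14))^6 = ((3 6 7)(9 12 16)(10 14))^6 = (16)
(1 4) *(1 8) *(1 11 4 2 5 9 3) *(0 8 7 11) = (0 8)(1 2 5 9 3)(4 7 11) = [8, 2, 5, 1, 7, 9, 6, 11, 0, 3, 10, 4]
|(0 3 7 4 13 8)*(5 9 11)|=6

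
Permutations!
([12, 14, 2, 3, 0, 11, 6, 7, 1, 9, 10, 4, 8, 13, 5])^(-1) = [4, 8, 2, 3, 11, 14, 6, 7, 12, 9, 10, 5, 0, 13, 1]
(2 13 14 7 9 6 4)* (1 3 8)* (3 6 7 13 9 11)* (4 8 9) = (1 6 8)(2 4)(3 9 7 11)(13 14) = [0, 6, 4, 9, 2, 5, 8, 11, 1, 7, 10, 3, 12, 14, 13]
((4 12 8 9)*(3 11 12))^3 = ((3 11 12 8 9 4))^3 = (3 8)(4 12)(9 11)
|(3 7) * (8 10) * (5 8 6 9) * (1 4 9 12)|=|(1 4 9 5 8 10 6 12)(3 7)|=8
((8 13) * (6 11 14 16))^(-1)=(6 16 14 11)(8 13)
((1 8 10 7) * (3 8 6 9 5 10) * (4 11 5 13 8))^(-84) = (1 8 5 6 3 10 9 4 7 13 11)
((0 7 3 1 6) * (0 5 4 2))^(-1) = (0 2 4 5 6 1 3 7)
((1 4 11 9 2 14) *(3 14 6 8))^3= ((1 4 11 9 2 6 8 3 14))^3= (1 9 8)(2 3 4)(6 14 11)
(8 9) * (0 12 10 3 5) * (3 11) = (0 12 10 11 3 5)(8 9) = [12, 1, 2, 5, 4, 0, 6, 7, 9, 8, 11, 3, 10]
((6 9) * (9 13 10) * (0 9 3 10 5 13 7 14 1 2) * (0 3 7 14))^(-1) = ((0 9 6 14 1 2 3 10 7)(5 13))^(-1) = (0 7 10 3 2 1 14 6 9)(5 13)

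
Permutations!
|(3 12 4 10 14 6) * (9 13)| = 6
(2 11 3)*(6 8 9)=(2 11 3)(6 8 9)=[0, 1, 11, 2, 4, 5, 8, 7, 9, 6, 10, 3]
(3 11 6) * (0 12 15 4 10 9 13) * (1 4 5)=(0 12 15 5 1 4 10 9 13)(3 11 6)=[12, 4, 2, 11, 10, 1, 3, 7, 8, 13, 9, 6, 15, 0, 14, 5]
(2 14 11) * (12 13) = (2 14 11)(12 13) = [0, 1, 14, 3, 4, 5, 6, 7, 8, 9, 10, 2, 13, 12, 11]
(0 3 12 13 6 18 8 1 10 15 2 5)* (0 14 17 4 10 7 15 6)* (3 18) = (0 18 8 1 7 15 2 5 14 17 4 10 6 3 12 13) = [18, 7, 5, 12, 10, 14, 3, 15, 1, 9, 6, 11, 13, 0, 17, 2, 16, 4, 8]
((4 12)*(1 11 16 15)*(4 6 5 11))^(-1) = (1 15 16 11 5 6 12 4)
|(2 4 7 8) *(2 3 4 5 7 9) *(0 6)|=|(0 6)(2 5 7 8 3 4 9)|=14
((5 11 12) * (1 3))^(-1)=((1 3)(5 11 12))^(-1)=(1 3)(5 12 11)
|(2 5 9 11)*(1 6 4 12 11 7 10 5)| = |(1 6 4 12 11 2)(5 9 7 10)| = 12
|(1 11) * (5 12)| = |(1 11)(5 12)| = 2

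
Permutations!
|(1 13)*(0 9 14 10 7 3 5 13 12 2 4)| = |(0 9 14 10 7 3 5 13 1 12 2 4)| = 12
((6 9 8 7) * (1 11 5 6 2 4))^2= ((1 11 5 6 9 8 7 2 4))^2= (1 5 9 7 4 11 6 8 2)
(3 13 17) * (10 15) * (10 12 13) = (3 10 15 12 13 17) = [0, 1, 2, 10, 4, 5, 6, 7, 8, 9, 15, 11, 13, 17, 14, 12, 16, 3]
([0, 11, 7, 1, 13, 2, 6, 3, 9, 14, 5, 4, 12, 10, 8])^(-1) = [0, 3, 5, 7, 11, 10, 6, 2, 14, 8, 13, 1, 12, 4, 9]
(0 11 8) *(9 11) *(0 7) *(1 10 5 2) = (0 9 11 8 7)(1 10 5 2) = [9, 10, 1, 3, 4, 2, 6, 0, 7, 11, 5, 8]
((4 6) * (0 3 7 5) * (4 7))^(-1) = ((0 3 4 6 7 5))^(-1) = (0 5 7 6 4 3)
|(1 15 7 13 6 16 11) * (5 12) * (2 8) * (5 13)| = 18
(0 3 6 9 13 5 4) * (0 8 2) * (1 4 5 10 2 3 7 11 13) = (0 7 11 13 10 2)(1 4 8 3 6 9) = [7, 4, 0, 6, 8, 5, 9, 11, 3, 1, 2, 13, 12, 10]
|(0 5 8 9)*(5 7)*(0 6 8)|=3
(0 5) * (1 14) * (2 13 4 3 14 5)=(0 2 13 4 3 14 1 5)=[2, 5, 13, 14, 3, 0, 6, 7, 8, 9, 10, 11, 12, 4, 1]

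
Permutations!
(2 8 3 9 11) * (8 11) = [0, 1, 11, 9, 4, 5, 6, 7, 3, 8, 10, 2] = (2 11)(3 9 8)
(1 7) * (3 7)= (1 3 7)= [0, 3, 2, 7, 4, 5, 6, 1]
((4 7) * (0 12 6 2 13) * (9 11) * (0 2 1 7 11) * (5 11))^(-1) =((0 12 6 1 7 4 5 11 9)(2 13))^(-1) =(0 9 11 5 4 7 1 6 12)(2 13)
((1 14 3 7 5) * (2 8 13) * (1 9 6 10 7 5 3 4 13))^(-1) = (1 8 2 13 4 14)(3 7 10 6 9 5)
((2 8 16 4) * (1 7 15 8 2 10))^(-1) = ((1 7 15 8 16 4 10))^(-1) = (1 10 4 16 8 15 7)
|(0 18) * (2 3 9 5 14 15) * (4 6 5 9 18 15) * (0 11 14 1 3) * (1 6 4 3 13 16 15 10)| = |(0 10 1 13 16 15 2)(3 18 11 14)(5 6)| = 28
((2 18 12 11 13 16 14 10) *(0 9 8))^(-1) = (0 8 9)(2 10 14 16 13 11 12 18) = ((0 9 8)(2 18 12 11 13 16 14 10))^(-1)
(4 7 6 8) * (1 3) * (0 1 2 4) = (0 1 3 2 4 7 6 8) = [1, 3, 4, 2, 7, 5, 8, 6, 0]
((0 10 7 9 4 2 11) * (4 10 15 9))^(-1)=(0 11 2 4 7 10 9 15)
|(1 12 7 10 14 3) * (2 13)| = |(1 12 7 10 14 3)(2 13)| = 6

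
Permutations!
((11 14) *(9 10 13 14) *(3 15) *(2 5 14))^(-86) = (15)(2 10 11 5 13 9 14)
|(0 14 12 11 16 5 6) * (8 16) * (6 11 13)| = |(0 14 12 13 6)(5 11 8 16)| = 20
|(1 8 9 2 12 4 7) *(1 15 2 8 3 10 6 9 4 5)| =12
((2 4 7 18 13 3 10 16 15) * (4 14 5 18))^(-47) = (2 16 3 18 14 15 10 13 5)(4 7)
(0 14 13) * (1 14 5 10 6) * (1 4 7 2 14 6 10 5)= (0 1 6 4 7 2 14 13)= [1, 6, 14, 3, 7, 5, 4, 2, 8, 9, 10, 11, 12, 0, 13]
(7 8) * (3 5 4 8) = [0, 1, 2, 5, 8, 4, 6, 3, 7] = (3 5 4 8 7)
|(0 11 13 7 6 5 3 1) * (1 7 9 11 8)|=12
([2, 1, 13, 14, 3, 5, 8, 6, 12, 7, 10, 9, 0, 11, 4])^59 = [7, 1, 6, 4, 14, 5, 13, 2, 11, 0, 10, 12, 9, 8, 3]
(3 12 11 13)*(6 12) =(3 6 12 11 13) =[0, 1, 2, 6, 4, 5, 12, 7, 8, 9, 10, 13, 11, 3]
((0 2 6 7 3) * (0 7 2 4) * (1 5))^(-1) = (0 4)(1 5)(2 6)(3 7)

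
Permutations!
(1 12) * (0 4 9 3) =(0 4 9 3)(1 12) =[4, 12, 2, 0, 9, 5, 6, 7, 8, 3, 10, 11, 1]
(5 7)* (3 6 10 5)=(3 6 10 5 7)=[0, 1, 2, 6, 4, 7, 10, 3, 8, 9, 5]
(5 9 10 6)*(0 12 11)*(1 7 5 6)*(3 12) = (0 3 12 11)(1 7 5 9 10) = [3, 7, 2, 12, 4, 9, 6, 5, 8, 10, 1, 0, 11]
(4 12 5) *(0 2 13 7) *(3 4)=(0 2 13 7)(3 4 12 5)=[2, 1, 13, 4, 12, 3, 6, 0, 8, 9, 10, 11, 5, 7]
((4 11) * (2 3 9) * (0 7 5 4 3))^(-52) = (0 11)(2 4)(3 7)(5 9)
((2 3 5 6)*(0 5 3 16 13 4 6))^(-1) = (0 5)(2 6 4 13 16)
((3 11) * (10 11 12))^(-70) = ((3 12 10 11))^(-70) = (3 10)(11 12)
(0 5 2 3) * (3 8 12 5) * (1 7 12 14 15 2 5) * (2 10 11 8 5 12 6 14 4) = (0 3)(1 7 6 14 15 10 11 8 4 2 5 12) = [3, 7, 5, 0, 2, 12, 14, 6, 4, 9, 11, 8, 1, 13, 15, 10]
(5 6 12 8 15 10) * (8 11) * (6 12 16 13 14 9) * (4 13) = [0, 1, 2, 3, 13, 12, 16, 7, 15, 6, 5, 8, 11, 14, 9, 10, 4] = (4 13 14 9 6 16)(5 12 11 8 15 10)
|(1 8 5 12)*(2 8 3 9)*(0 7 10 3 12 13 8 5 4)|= 10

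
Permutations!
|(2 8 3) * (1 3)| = |(1 3 2 8)| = 4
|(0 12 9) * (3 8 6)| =3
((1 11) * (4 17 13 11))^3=((1 4 17 13 11))^3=(1 13 4 11 17)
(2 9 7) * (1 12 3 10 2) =[0, 12, 9, 10, 4, 5, 6, 1, 8, 7, 2, 11, 3] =(1 12 3 10 2 9 7)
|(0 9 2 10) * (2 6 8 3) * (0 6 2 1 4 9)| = |(1 4 9 2 10 6 8 3)| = 8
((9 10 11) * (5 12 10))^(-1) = (5 9 11 10 12)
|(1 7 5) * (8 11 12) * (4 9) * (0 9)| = |(0 9 4)(1 7 5)(8 11 12)| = 3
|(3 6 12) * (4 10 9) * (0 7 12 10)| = |(0 7 12 3 6 10 9 4)| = 8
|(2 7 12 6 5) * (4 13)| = |(2 7 12 6 5)(4 13)| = 10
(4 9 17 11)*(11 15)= (4 9 17 15 11)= [0, 1, 2, 3, 9, 5, 6, 7, 8, 17, 10, 4, 12, 13, 14, 11, 16, 15]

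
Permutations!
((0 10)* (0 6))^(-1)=(0 6 10)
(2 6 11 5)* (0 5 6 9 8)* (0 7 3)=[5, 1, 9, 0, 4, 2, 11, 3, 7, 8, 10, 6]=(0 5 2 9 8 7 3)(6 11)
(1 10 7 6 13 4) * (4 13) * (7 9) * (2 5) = (13)(1 10 9 7 6 4)(2 5) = [0, 10, 5, 3, 1, 2, 4, 6, 8, 7, 9, 11, 12, 13]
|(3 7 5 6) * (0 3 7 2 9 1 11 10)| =|(0 3 2 9 1 11 10)(5 6 7)| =21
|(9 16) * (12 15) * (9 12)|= |(9 16 12 15)|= 4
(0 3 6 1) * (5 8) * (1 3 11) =(0 11 1)(3 6)(5 8) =[11, 0, 2, 6, 4, 8, 3, 7, 5, 9, 10, 1]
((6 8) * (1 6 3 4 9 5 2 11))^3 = (1 3 5)(2 6 4)(8 9 11)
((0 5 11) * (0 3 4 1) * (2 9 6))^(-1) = (0 1 4 3 11 5)(2 6 9)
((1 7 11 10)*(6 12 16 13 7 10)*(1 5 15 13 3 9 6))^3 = (1 15 11 5 7 10 13)(3 12 9 16 6)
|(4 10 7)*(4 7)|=2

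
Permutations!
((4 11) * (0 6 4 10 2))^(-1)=(0 2 10 11 4 6)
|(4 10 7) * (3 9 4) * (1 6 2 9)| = |(1 6 2 9 4 10 7 3)| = 8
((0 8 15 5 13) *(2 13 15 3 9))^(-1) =((0 8 3 9 2 13)(5 15))^(-1) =(0 13 2 9 3 8)(5 15)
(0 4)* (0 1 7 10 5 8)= (0 4 1 7 10 5 8)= [4, 7, 2, 3, 1, 8, 6, 10, 0, 9, 5]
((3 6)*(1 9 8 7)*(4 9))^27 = (1 9 7 4 8)(3 6)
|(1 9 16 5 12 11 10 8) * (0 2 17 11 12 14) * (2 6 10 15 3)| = 45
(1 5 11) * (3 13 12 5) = (1 3 13 12 5 11) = [0, 3, 2, 13, 4, 11, 6, 7, 8, 9, 10, 1, 5, 12]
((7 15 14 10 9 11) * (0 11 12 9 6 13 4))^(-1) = (0 4 13 6 10 14 15 7 11)(9 12) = ((0 11 7 15 14 10 6 13 4)(9 12))^(-1)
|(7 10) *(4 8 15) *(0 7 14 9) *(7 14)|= 6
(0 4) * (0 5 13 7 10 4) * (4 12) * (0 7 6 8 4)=[7, 1, 2, 3, 5, 13, 8, 10, 4, 9, 12, 11, 0, 6]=(0 7 10 12)(4 5 13 6 8)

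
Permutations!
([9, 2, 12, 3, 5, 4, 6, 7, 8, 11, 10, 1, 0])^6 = [0, 1, 2, 3, 4, 5, 6, 7, 8, 9, 10, 11, 12]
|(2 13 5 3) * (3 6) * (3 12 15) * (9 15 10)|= |(2 13 5 6 12 10 9 15 3)|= 9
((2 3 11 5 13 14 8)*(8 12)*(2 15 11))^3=(2 3)(5 12 11 14 15 13 8)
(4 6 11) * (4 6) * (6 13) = [0, 1, 2, 3, 4, 5, 11, 7, 8, 9, 10, 13, 12, 6] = (6 11 13)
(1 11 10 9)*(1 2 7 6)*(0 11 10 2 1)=(0 11 2 7 6)(1 10 9)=[11, 10, 7, 3, 4, 5, 0, 6, 8, 1, 9, 2]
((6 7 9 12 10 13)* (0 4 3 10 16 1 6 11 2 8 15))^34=(0 8 11 10 4 15 2 13 3)(1 12 7)(6 16 9)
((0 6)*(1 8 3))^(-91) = (0 6)(1 3 8) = ((0 6)(1 8 3))^(-91)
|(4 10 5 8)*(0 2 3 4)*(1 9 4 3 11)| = |(0 2 11 1 9 4 10 5 8)| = 9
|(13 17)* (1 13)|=3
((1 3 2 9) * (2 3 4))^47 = (1 9 2 4) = ((1 4 2 9))^47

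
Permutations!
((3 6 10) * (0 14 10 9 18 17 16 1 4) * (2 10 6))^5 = (0 17 14 16 6 1 9 4 18)(2 3 10)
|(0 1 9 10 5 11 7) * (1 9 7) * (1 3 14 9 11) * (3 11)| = 8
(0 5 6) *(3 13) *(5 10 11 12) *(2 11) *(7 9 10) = [7, 1, 11, 13, 4, 6, 0, 9, 8, 10, 2, 12, 5, 3] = (0 7 9 10 2 11 12 5 6)(3 13)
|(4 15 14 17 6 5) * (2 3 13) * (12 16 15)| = |(2 3 13)(4 12 16 15 14 17 6 5)| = 24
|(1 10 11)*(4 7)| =6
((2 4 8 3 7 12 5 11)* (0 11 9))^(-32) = (0 5 7 8 2)(3 4 11 9 12)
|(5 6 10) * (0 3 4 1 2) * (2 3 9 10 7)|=21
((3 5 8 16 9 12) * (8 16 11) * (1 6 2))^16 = ((1 6 2)(3 5 16 9 12)(8 11))^16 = (1 6 2)(3 5 16 9 12)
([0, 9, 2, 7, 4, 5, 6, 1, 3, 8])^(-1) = (1 7 3 8 9)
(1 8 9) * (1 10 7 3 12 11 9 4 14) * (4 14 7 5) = (1 8 14)(3 12 11 9 10 5 4 7) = [0, 8, 2, 12, 7, 4, 6, 3, 14, 10, 5, 9, 11, 13, 1]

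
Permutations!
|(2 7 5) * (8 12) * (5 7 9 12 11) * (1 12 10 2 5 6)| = |(1 12 8 11 6)(2 9 10)| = 15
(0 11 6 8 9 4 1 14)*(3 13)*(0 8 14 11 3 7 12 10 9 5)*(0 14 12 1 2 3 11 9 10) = [11, 9, 3, 13, 2, 14, 12, 1, 5, 4, 10, 6, 0, 7, 8] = (0 11 6 12)(1 9 4 2 3 13 7)(5 14 8)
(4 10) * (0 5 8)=[5, 1, 2, 3, 10, 8, 6, 7, 0, 9, 4]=(0 5 8)(4 10)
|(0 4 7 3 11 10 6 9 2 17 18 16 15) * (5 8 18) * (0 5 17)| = 45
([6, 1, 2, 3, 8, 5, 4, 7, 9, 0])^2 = [4, 1, 2, 3, 9, 5, 8, 7, 0, 6]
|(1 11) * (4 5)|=2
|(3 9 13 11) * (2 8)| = |(2 8)(3 9 13 11)| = 4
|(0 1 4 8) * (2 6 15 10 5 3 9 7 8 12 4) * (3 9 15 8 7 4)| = |(0 1 2 6 8)(3 15 10 5 9 4 12)| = 35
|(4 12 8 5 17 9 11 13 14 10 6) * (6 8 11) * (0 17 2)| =|(0 17 9 6 4 12 11 13 14 10 8 5 2)| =13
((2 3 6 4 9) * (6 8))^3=(2 6)(3 4)(8 9)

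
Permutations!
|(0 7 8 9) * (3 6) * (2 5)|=|(0 7 8 9)(2 5)(3 6)|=4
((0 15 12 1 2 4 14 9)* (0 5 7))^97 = ((0 15 12 1 2 4 14 9 5 7))^97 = (0 9 2 15 5 4 12 7 14 1)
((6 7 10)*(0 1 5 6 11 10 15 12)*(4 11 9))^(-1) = (0 12 15 7 6 5 1)(4 9 10 11)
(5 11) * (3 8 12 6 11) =[0, 1, 2, 8, 4, 3, 11, 7, 12, 9, 10, 5, 6] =(3 8 12 6 11 5)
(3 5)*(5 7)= (3 7 5)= [0, 1, 2, 7, 4, 3, 6, 5]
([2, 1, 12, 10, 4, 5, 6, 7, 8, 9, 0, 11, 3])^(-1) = (0 10 3 12 2)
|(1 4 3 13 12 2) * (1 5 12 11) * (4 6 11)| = 3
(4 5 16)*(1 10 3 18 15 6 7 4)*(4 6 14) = (1 10 3 18 15 14 4 5 16)(6 7) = [0, 10, 2, 18, 5, 16, 7, 6, 8, 9, 3, 11, 12, 13, 4, 14, 1, 17, 15]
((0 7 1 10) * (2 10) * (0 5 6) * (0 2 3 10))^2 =((0 7 1 3 10 5 6 2))^2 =(0 1 10 6)(2 7 3 5)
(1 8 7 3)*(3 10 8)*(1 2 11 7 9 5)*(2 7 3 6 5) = (1 6 5)(2 11 3 7 10 8 9) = [0, 6, 11, 7, 4, 1, 5, 10, 9, 2, 8, 3]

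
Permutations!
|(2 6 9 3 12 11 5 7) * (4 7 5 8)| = |(2 6 9 3 12 11 8 4 7)| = 9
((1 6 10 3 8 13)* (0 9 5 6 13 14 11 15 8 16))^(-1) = ((0 9 5 6 10 3 16)(1 13)(8 14 11 15))^(-1) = (0 16 3 10 6 5 9)(1 13)(8 15 11 14)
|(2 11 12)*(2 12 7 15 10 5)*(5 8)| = |(2 11 7 15 10 8 5)| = 7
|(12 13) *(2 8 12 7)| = |(2 8 12 13 7)| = 5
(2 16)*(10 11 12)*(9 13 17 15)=[0, 1, 16, 3, 4, 5, 6, 7, 8, 13, 11, 12, 10, 17, 14, 9, 2, 15]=(2 16)(9 13 17 15)(10 11 12)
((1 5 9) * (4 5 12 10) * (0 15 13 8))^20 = (15)(1 10 5)(4 9 12)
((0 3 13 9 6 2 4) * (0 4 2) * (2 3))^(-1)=((0 2 3 13 9 6))^(-1)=(0 6 9 13 3 2)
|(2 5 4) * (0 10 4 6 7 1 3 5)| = |(0 10 4 2)(1 3 5 6 7)| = 20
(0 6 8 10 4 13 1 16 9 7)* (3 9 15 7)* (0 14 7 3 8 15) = (0 6 15 3 9 8 10 4 13 1 16)(7 14) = [6, 16, 2, 9, 13, 5, 15, 14, 10, 8, 4, 11, 12, 1, 7, 3, 0]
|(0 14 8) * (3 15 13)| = 3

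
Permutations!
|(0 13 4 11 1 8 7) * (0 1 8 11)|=12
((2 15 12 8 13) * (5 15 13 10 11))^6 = (15)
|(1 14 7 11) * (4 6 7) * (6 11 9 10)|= |(1 14 4 11)(6 7 9 10)|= 4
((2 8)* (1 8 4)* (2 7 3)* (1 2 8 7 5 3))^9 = (8)(1 7)(2 4)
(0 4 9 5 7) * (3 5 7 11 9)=(0 4 3 5 11 9 7)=[4, 1, 2, 5, 3, 11, 6, 0, 8, 7, 10, 9]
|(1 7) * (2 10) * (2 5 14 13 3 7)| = |(1 2 10 5 14 13 3 7)| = 8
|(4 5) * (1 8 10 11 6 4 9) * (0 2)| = |(0 2)(1 8 10 11 6 4 5 9)| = 8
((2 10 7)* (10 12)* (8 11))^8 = (12)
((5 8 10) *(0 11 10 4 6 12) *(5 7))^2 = (0 10 5 4 12 11 7 8 6)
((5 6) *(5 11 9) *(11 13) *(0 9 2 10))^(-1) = (0 10 2 11 13 6 5 9) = ((0 9 5 6 13 11 2 10))^(-1)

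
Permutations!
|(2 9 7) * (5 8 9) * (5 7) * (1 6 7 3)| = |(1 6 7 2 3)(5 8 9)| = 15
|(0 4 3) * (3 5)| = 4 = |(0 4 5 3)|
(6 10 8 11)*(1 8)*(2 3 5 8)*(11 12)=[0, 2, 3, 5, 4, 8, 10, 7, 12, 9, 1, 6, 11]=(1 2 3 5 8 12 11 6 10)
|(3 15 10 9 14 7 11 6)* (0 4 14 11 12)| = 30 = |(0 4 14 7 12)(3 15 10 9 11 6)|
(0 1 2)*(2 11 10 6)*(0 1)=(1 11 10 6 2)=[0, 11, 1, 3, 4, 5, 2, 7, 8, 9, 6, 10]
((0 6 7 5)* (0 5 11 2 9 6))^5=(11)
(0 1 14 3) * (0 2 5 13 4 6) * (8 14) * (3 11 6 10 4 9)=(0 1 8 14 11 6)(2 5 13 9 3)(4 10)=[1, 8, 5, 2, 10, 13, 0, 7, 14, 3, 4, 6, 12, 9, 11]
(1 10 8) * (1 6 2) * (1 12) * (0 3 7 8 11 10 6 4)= (0 3 7 8 4)(1 6 2 12)(10 11)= [3, 6, 12, 7, 0, 5, 2, 8, 4, 9, 11, 10, 1]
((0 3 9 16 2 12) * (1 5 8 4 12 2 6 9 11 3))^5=(0 12 4 8 5 1)(3 11)(6 16 9)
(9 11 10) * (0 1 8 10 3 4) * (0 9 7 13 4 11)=(0 1 8 10 7 13 4 9)(3 11)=[1, 8, 2, 11, 9, 5, 6, 13, 10, 0, 7, 3, 12, 4]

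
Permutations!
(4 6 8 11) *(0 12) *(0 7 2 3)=(0 12 7 2 3)(4 6 8 11)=[12, 1, 3, 0, 6, 5, 8, 2, 11, 9, 10, 4, 7]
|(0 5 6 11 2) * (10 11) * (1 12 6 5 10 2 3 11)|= |(0 10 1 12 6 2)(3 11)|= 6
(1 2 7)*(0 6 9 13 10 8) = (0 6 9 13 10 8)(1 2 7) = [6, 2, 7, 3, 4, 5, 9, 1, 0, 13, 8, 11, 12, 10]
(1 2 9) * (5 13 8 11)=(1 2 9)(5 13 8 11)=[0, 2, 9, 3, 4, 13, 6, 7, 11, 1, 10, 5, 12, 8]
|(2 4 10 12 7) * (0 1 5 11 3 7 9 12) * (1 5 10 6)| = 10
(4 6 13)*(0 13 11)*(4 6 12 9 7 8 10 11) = (0 13 6 4 12 9 7 8 10 11) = [13, 1, 2, 3, 12, 5, 4, 8, 10, 7, 11, 0, 9, 6]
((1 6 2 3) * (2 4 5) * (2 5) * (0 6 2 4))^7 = (0 6)(1 2 3)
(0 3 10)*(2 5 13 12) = (0 3 10)(2 5 13 12) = [3, 1, 5, 10, 4, 13, 6, 7, 8, 9, 0, 11, 2, 12]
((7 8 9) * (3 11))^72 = ((3 11)(7 8 9))^72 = (11)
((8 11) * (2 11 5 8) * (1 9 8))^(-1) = ((1 9 8 5)(2 11))^(-1) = (1 5 8 9)(2 11)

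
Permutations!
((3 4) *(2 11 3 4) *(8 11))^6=((2 8 11 3))^6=(2 11)(3 8)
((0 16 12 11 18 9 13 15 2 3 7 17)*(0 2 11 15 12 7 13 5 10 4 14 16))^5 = (2 11 4)(3 18 14)(5 7 12)(9 16 13)(10 17 15)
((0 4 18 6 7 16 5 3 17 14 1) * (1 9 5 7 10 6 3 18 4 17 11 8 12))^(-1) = (0 1 12 8 11 3 18 5 9 14 17)(6 10)(7 16)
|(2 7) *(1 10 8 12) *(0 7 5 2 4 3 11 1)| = |(0 7 4 3 11 1 10 8 12)(2 5)| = 18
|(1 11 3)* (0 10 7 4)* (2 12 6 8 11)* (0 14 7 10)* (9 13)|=|(1 2 12 6 8 11 3)(4 14 7)(9 13)|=42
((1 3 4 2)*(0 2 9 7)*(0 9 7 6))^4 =(0 4)(1 9)(2 7)(3 6)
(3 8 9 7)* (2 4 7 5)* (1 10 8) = (1 10 8 9 5 2 4 7 3) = [0, 10, 4, 1, 7, 2, 6, 3, 9, 5, 8]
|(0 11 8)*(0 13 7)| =|(0 11 8 13 7)| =5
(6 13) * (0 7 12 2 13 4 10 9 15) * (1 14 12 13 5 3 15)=[7, 14, 5, 15, 10, 3, 4, 13, 8, 1, 9, 11, 2, 6, 12, 0]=(0 7 13 6 4 10 9 1 14 12 2 5 3 15)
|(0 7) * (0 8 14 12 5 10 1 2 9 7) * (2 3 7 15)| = 24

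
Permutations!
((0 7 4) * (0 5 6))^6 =(0 7 4 5 6)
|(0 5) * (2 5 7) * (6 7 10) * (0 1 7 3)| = 4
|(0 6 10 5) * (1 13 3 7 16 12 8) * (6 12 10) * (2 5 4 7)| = |(0 12 8 1 13 3 2 5)(4 7 16 10)| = 8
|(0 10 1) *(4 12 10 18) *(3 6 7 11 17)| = 30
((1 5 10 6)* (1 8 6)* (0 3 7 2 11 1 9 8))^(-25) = ((0 3 7 2 11 1 5 10 9 8 6))^(-25) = (0 9 1 7 6 10 11 3 8 5 2)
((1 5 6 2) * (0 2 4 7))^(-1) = (0 7 4 6 5 1 2)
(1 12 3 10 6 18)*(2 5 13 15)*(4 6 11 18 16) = (1 12 3 10 11 18)(2 5 13 15)(4 6 16) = [0, 12, 5, 10, 6, 13, 16, 7, 8, 9, 11, 18, 3, 15, 14, 2, 4, 17, 1]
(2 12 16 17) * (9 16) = (2 12 9 16 17) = [0, 1, 12, 3, 4, 5, 6, 7, 8, 16, 10, 11, 9, 13, 14, 15, 17, 2]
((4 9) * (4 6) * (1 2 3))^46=((1 2 3)(4 9 6))^46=(1 2 3)(4 9 6)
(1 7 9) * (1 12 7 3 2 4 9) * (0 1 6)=(0 1 3 2 4 9 12 7 6)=[1, 3, 4, 2, 9, 5, 0, 6, 8, 12, 10, 11, 7]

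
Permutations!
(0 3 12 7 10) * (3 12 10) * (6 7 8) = [12, 1, 2, 10, 4, 5, 7, 3, 6, 9, 0, 11, 8] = (0 12 8 6 7 3 10)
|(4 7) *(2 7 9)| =4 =|(2 7 4 9)|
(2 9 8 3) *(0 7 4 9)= [7, 1, 0, 2, 9, 5, 6, 4, 3, 8]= (0 7 4 9 8 3 2)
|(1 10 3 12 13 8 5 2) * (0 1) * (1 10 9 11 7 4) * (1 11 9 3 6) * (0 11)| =|(0 10 6 1 3 12 13 8 5 2 11 7 4)| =13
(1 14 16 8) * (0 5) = [5, 14, 2, 3, 4, 0, 6, 7, 1, 9, 10, 11, 12, 13, 16, 15, 8] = (0 5)(1 14 16 8)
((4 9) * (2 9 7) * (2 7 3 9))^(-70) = (3 4 9)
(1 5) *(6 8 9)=(1 5)(6 8 9)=[0, 5, 2, 3, 4, 1, 8, 7, 9, 6]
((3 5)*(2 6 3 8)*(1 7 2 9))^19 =((1 7 2 6 3 5 8 9))^19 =(1 6 8 7 3 9 2 5)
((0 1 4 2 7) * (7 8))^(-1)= ((0 1 4 2 8 7))^(-1)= (0 7 8 2 4 1)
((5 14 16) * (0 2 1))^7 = ((0 2 1)(5 14 16))^7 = (0 2 1)(5 14 16)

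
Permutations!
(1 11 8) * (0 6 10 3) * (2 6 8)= [8, 11, 6, 0, 4, 5, 10, 7, 1, 9, 3, 2]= (0 8 1 11 2 6 10 3)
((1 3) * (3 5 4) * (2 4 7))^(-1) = (1 3 4 2 7 5) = ((1 5 7 2 4 3))^(-1)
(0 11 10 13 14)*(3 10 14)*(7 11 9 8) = (0 9 8 7 11 14)(3 10 13) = [9, 1, 2, 10, 4, 5, 6, 11, 7, 8, 13, 14, 12, 3, 0]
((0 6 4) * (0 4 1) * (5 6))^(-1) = (0 1 6 5)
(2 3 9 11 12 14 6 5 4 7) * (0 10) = (0 10)(2 3 9 11 12 14 6 5 4 7) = [10, 1, 3, 9, 7, 4, 5, 2, 8, 11, 0, 12, 14, 13, 6]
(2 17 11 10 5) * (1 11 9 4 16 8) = (1 11 10 5 2 17 9 4 16 8) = [0, 11, 17, 3, 16, 2, 6, 7, 1, 4, 5, 10, 12, 13, 14, 15, 8, 9]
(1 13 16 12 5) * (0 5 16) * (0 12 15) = (0 5 1 13 12 16 15) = [5, 13, 2, 3, 4, 1, 6, 7, 8, 9, 10, 11, 16, 12, 14, 0, 15]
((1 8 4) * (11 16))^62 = ((1 8 4)(11 16))^62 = (16)(1 4 8)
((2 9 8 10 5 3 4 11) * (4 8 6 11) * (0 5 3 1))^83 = (0 1 5)(2 11 6 9)(3 10 8)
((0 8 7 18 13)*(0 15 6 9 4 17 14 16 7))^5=((0 8)(4 17 14 16 7 18 13 15 6 9))^5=(0 8)(4 18)(6 16)(7 9)(13 17)(14 15)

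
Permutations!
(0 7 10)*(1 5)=(0 7 10)(1 5)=[7, 5, 2, 3, 4, 1, 6, 10, 8, 9, 0]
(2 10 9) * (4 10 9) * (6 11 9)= (2 6 11 9)(4 10)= [0, 1, 6, 3, 10, 5, 11, 7, 8, 2, 4, 9]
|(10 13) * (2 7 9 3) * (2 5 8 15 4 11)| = |(2 7 9 3 5 8 15 4 11)(10 13)| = 18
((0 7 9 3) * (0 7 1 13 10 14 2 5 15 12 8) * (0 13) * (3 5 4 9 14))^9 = ((0 1)(2 4 9 5 15 12 8 13 10 3 7 14))^9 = (0 1)(2 3 8 5)(4 7 13 15)(9 14 10 12)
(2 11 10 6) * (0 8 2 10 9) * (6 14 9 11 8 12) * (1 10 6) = (0 12 1 10 14 9)(2 8) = [12, 10, 8, 3, 4, 5, 6, 7, 2, 0, 14, 11, 1, 13, 9]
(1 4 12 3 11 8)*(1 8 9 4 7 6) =(1 7 6)(3 11 9 4 12) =[0, 7, 2, 11, 12, 5, 1, 6, 8, 4, 10, 9, 3]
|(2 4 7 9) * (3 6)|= 4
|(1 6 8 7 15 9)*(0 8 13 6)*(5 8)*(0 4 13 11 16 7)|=9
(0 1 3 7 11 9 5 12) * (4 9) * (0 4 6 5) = (0 1 3 7 11 6 5 12 4 9) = [1, 3, 2, 7, 9, 12, 5, 11, 8, 0, 10, 6, 4]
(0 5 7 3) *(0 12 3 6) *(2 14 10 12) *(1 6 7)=(0 5 1 6)(2 14 10 12 3)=[5, 6, 14, 2, 4, 1, 0, 7, 8, 9, 12, 11, 3, 13, 10]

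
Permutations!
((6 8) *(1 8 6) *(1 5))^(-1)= ((1 8 5))^(-1)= (1 5 8)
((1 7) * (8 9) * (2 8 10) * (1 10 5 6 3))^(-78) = ((1 7 10 2 8 9 5 6 3))^(-78) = (1 2 5)(3 10 9)(6 7 8)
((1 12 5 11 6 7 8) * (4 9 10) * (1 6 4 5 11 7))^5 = ((1 12 11 4 9 10 5 7 8 6))^5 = (1 10)(4 8)(5 12)(6 9)(7 11)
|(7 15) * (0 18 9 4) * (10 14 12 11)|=|(0 18 9 4)(7 15)(10 14 12 11)|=4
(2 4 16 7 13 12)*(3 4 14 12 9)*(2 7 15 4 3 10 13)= (2 14 12 7)(4 16 15)(9 10 13)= [0, 1, 14, 3, 16, 5, 6, 2, 8, 10, 13, 11, 7, 9, 12, 4, 15]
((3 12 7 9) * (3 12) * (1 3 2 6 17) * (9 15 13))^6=(1 3 2 6 17)(7 15 13 9 12)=((1 3 2 6 17)(7 15 13 9 12))^6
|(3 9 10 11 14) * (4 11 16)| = |(3 9 10 16 4 11 14)| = 7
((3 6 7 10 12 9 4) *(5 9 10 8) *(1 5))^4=((1 5 9 4 3 6 7 8)(10 12))^4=(12)(1 3)(4 8)(5 6)(7 9)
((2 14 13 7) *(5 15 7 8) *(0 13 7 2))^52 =((0 13 8 5 15 2 14 7))^52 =(0 15)(2 13)(5 7)(8 14)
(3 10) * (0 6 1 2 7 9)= [6, 2, 7, 10, 4, 5, 1, 9, 8, 0, 3]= (0 6 1 2 7 9)(3 10)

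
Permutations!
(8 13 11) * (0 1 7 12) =(0 1 7 12)(8 13 11) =[1, 7, 2, 3, 4, 5, 6, 12, 13, 9, 10, 8, 0, 11]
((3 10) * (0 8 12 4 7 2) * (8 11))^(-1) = ((0 11 8 12 4 7 2)(3 10))^(-1) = (0 2 7 4 12 8 11)(3 10)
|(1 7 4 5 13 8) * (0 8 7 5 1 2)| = 15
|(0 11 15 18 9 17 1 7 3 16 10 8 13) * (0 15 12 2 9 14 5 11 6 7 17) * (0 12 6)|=|(1 17)(2 9 12)(3 16 10 8 13 15 18 14 5 11 6 7)|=12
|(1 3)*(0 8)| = 2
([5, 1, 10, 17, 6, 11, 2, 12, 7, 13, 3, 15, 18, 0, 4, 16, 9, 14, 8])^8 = (18)(0 5 11 15 16 9 13)(2 10 3 17 14 4 6)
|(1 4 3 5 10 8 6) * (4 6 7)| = |(1 6)(3 5 10 8 7 4)| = 6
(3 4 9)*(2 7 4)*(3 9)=[0, 1, 7, 2, 3, 5, 6, 4, 8, 9]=(9)(2 7 4 3)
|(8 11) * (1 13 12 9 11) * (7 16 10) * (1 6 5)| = |(1 13 12 9 11 8 6 5)(7 16 10)| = 24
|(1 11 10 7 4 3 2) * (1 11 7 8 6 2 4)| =|(1 7)(2 11 10 8 6)(3 4)| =10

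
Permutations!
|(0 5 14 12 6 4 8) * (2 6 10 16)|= 10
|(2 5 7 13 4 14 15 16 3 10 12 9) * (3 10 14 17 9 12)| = |(2 5 7 13 4 17 9)(3 14 15 16 10)| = 35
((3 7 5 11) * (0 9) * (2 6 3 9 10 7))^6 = (11)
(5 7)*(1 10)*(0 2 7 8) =(0 2 7 5 8)(1 10) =[2, 10, 7, 3, 4, 8, 6, 5, 0, 9, 1]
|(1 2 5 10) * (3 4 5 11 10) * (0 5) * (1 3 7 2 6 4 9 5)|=28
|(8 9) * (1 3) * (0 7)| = 2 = |(0 7)(1 3)(8 9)|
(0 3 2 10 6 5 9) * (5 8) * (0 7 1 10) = (0 3 2)(1 10 6 8 5 9 7) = [3, 10, 0, 2, 4, 9, 8, 1, 5, 7, 6]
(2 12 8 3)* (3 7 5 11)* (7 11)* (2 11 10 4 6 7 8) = (2 12)(3 11)(4 6 7 5 8 10) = [0, 1, 12, 11, 6, 8, 7, 5, 10, 9, 4, 3, 2]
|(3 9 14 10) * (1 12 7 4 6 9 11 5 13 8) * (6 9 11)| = |(1 12 7 4 9 14 10 3 6 11 5 13 8)| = 13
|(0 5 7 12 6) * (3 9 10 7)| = |(0 5 3 9 10 7 12 6)| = 8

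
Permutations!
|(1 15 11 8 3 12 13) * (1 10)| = |(1 15 11 8 3 12 13 10)| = 8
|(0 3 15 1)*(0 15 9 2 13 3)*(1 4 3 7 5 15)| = |(2 13 7 5 15 4 3 9)| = 8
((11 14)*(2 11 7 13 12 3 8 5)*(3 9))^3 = (2 7 9 5 14 12 8 11 13 3)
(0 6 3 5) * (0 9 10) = (0 6 3 5 9 10) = [6, 1, 2, 5, 4, 9, 3, 7, 8, 10, 0]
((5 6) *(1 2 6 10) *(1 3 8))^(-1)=((1 2 6 5 10 3 8))^(-1)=(1 8 3 10 5 6 2)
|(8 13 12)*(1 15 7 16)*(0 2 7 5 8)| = |(0 2 7 16 1 15 5 8 13 12)| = 10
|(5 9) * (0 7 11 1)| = 4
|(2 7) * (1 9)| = 2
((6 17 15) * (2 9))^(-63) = (17)(2 9)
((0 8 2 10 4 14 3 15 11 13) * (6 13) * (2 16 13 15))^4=(16)(2 3 14 4 10)(6 15 11)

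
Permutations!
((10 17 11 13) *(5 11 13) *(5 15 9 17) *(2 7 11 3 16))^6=((2 7 11 15 9 17 13 10 5 3 16))^6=(2 13 7 10 11 5 15 3 9 16 17)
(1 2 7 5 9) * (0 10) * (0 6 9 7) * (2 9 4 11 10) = (0 2)(1 9)(4 11 10 6)(5 7) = [2, 9, 0, 3, 11, 7, 4, 5, 8, 1, 6, 10]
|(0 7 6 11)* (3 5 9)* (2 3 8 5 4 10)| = |(0 7 6 11)(2 3 4 10)(5 9 8)| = 12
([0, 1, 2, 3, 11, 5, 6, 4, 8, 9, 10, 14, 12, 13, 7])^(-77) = (4 7 14 11)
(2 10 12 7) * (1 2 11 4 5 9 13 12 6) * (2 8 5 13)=[0, 8, 10, 3, 13, 9, 1, 11, 5, 2, 6, 4, 7, 12]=(1 8 5 9 2 10 6)(4 13 12 7 11)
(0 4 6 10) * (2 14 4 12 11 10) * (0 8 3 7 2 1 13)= [12, 13, 14, 7, 6, 5, 1, 2, 3, 9, 8, 10, 11, 0, 4]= (0 12 11 10 8 3 7 2 14 4 6 1 13)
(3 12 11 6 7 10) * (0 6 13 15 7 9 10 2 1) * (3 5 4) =(0 6 9 10 5 4 3 12 11 13 15 7 2 1) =[6, 0, 1, 12, 3, 4, 9, 2, 8, 10, 5, 13, 11, 15, 14, 7]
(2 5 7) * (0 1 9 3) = (0 1 9 3)(2 5 7) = [1, 9, 5, 0, 4, 7, 6, 2, 8, 3]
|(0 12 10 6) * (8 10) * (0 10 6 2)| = 6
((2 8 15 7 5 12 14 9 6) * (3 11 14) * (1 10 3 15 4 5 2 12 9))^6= (1 10 3 11 14)(2 12 5)(4 7 6)(8 15 9)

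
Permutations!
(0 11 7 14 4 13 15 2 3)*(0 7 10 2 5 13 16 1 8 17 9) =(0 11 10 2 3 7 14 4 16 1 8 17 9)(5 13 15) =[11, 8, 3, 7, 16, 13, 6, 14, 17, 0, 2, 10, 12, 15, 4, 5, 1, 9]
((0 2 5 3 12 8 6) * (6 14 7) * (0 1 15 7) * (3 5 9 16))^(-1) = ((0 2 9 16 3 12 8 14)(1 15 7 6))^(-1) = (0 14 8 12 3 16 9 2)(1 6 7 15)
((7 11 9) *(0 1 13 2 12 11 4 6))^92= ((0 1 13 2 12 11 9 7 4 6))^92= (0 13 12 9 4)(1 2 11 7 6)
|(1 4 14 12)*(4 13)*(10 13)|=6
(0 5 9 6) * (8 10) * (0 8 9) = (0 5)(6 8 10 9) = [5, 1, 2, 3, 4, 0, 8, 7, 10, 6, 9]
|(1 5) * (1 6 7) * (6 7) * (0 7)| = 4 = |(0 7 1 5)|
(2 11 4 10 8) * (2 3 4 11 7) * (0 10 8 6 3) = (11)(0 10 6 3 4 8)(2 7) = [10, 1, 7, 4, 8, 5, 3, 2, 0, 9, 6, 11]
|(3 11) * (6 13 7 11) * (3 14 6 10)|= |(3 10)(6 13 7 11 14)|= 10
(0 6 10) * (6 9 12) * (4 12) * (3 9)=(0 3 9 4 12 6 10)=[3, 1, 2, 9, 12, 5, 10, 7, 8, 4, 0, 11, 6]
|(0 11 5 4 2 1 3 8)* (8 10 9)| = 10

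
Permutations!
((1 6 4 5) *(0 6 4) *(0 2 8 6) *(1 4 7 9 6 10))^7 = ((1 7 9 6 2 8 10)(4 5))^7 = (10)(4 5)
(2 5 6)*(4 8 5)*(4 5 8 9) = (2 5 6)(4 9) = [0, 1, 5, 3, 9, 6, 2, 7, 8, 4]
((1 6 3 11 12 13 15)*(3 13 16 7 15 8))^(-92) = (1 7 12 3 13)(6 15 16 11 8)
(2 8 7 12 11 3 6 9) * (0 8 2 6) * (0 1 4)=[8, 4, 2, 1, 0, 5, 9, 12, 7, 6, 10, 3, 11]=(0 8 7 12 11 3 1 4)(6 9)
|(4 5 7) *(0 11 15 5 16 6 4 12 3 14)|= 24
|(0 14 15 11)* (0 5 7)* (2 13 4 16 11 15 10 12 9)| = 12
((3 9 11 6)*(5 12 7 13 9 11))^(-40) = ((3 11 6)(5 12 7 13 9))^(-40) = (13)(3 6 11)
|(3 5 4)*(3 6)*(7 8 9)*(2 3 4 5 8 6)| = |(2 3 8 9 7 6 4)| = 7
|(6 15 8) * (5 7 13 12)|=12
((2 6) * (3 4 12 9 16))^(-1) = (2 6)(3 16 9 12 4) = ((2 6)(3 4 12 9 16))^(-1)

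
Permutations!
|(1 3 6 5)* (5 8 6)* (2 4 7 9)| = |(1 3 5)(2 4 7 9)(6 8)| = 12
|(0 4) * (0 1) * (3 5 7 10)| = |(0 4 1)(3 5 7 10)| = 12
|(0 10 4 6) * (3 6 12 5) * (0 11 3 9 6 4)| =|(0 10)(3 4 12 5 9 6 11)| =14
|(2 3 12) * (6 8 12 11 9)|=|(2 3 11 9 6 8 12)|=7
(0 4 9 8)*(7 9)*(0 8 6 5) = (0 4 7 9 6 5) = [4, 1, 2, 3, 7, 0, 5, 9, 8, 6]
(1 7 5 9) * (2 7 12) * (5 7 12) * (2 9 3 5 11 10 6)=(1 11 10 6 2 12 9)(3 5)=[0, 11, 12, 5, 4, 3, 2, 7, 8, 1, 6, 10, 9]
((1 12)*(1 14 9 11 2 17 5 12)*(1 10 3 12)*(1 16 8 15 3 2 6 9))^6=(1 8 10 15 2 3 17 12 5 14 16)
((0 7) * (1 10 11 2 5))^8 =(1 2 10 5 11)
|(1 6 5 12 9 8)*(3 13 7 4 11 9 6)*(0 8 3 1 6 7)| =11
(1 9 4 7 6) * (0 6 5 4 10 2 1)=(0 6)(1 9 10 2)(4 7 5)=[6, 9, 1, 3, 7, 4, 0, 5, 8, 10, 2]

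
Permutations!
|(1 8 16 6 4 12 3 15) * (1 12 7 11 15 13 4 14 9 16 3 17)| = |(1 8 3 13 4 7 11 15 12 17)(6 14 9 16)| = 20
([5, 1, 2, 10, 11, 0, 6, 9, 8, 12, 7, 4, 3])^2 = (3 7 12 10 9)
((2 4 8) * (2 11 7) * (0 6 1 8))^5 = (0 7 1 4 11 6 2 8)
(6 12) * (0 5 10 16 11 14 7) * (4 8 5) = (0 4 8 5 10 16 11 14 7)(6 12) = [4, 1, 2, 3, 8, 10, 12, 0, 5, 9, 16, 14, 6, 13, 7, 15, 11]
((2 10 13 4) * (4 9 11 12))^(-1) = (2 4 12 11 9 13 10)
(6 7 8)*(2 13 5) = (2 13 5)(6 7 8) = [0, 1, 13, 3, 4, 2, 7, 8, 6, 9, 10, 11, 12, 5]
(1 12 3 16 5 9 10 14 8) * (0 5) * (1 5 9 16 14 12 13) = [9, 13, 2, 14, 4, 16, 6, 7, 5, 10, 12, 11, 3, 1, 8, 15, 0] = (0 9 10 12 3 14 8 5 16)(1 13)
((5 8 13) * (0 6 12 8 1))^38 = ((0 6 12 8 13 5 1))^38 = (0 8 1 12 5 6 13)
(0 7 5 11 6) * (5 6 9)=(0 7 6)(5 11 9)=[7, 1, 2, 3, 4, 11, 0, 6, 8, 5, 10, 9]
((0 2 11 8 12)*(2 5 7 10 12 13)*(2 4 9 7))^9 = ((0 5 2 11 8 13 4 9 7 10 12))^9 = (0 10 9 13 11 5 12 7 4 8 2)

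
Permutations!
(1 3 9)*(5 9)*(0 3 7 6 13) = (0 3 5 9 1 7 6 13) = [3, 7, 2, 5, 4, 9, 13, 6, 8, 1, 10, 11, 12, 0]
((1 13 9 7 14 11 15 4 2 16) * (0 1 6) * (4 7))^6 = ((0 1 13 9 4 2 16 6)(7 14 11 15))^6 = (0 16 4 13)(1 6 2 9)(7 11)(14 15)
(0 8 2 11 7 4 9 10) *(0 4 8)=(2 11 7 8)(4 9 10)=[0, 1, 11, 3, 9, 5, 6, 8, 2, 10, 4, 7]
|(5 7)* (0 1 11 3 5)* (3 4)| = 7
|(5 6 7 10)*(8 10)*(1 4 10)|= 7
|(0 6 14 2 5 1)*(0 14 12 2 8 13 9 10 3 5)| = |(0 6 12 2)(1 14 8 13 9 10 3 5)| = 8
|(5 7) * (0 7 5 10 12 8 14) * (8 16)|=|(0 7 10 12 16 8 14)|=7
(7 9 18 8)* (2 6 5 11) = [0, 1, 6, 3, 4, 11, 5, 9, 7, 18, 10, 2, 12, 13, 14, 15, 16, 17, 8] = (2 6 5 11)(7 9 18 8)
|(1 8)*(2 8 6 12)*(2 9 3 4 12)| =|(1 6 2 8)(3 4 12 9)| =4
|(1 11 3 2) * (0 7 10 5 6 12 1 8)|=|(0 7 10 5 6 12 1 11 3 2 8)|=11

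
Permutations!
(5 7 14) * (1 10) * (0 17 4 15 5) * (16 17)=[16, 10, 2, 3, 15, 7, 6, 14, 8, 9, 1, 11, 12, 13, 0, 5, 17, 4]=(0 16 17 4 15 5 7 14)(1 10)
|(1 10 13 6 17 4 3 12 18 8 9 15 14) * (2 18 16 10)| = |(1 2 18 8 9 15 14)(3 12 16 10 13 6 17 4)| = 56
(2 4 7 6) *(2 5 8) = (2 4 7 6 5 8) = [0, 1, 4, 3, 7, 8, 5, 6, 2]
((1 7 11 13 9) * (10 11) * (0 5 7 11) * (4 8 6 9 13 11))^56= (13)(1 4 8 6 9)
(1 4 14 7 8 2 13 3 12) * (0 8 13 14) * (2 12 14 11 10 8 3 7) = (0 3 14 2 11 10 8 12 1 4)(7 13) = [3, 4, 11, 14, 0, 5, 6, 13, 12, 9, 8, 10, 1, 7, 2]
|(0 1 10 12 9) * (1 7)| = 6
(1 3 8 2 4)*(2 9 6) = (1 3 8 9 6 2 4) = [0, 3, 4, 8, 1, 5, 2, 7, 9, 6]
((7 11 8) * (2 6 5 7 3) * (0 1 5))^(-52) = ((0 1 5 7 11 8 3 2 6))^(-52) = (0 5 11 3 6 1 7 8 2)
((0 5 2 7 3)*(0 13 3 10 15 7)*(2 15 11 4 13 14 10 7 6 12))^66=(15)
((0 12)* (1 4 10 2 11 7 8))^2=((0 12)(1 4 10 2 11 7 8))^2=(12)(1 10 11 8 4 2 7)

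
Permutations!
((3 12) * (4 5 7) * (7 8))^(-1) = (3 12)(4 7 8 5)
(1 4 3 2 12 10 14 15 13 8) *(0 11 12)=(0 11 12 10 14 15 13 8 1 4 3 2)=[11, 4, 0, 2, 3, 5, 6, 7, 1, 9, 14, 12, 10, 8, 15, 13]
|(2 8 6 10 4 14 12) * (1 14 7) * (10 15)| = |(1 14 12 2 8 6 15 10 4 7)| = 10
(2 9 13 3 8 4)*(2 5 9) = (3 8 4 5 9 13) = [0, 1, 2, 8, 5, 9, 6, 7, 4, 13, 10, 11, 12, 3]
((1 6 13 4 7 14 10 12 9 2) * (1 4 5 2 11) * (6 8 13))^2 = ((1 8 13 5 2 4 7 14 10 12 9 11))^2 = (1 13 2 7 10 9)(4 14 12 11 8 5)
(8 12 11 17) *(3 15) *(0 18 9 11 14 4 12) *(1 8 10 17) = (0 18 9 11 1 8)(3 15)(4 12 14)(10 17) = [18, 8, 2, 15, 12, 5, 6, 7, 0, 11, 17, 1, 14, 13, 4, 3, 16, 10, 9]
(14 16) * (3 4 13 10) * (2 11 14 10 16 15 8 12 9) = (2 11 14 15 8 12 9)(3 4 13 16 10) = [0, 1, 11, 4, 13, 5, 6, 7, 12, 2, 3, 14, 9, 16, 15, 8, 10]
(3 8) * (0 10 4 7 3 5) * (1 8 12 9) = (0 10 4 7 3 12 9 1 8 5) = [10, 8, 2, 12, 7, 0, 6, 3, 5, 1, 4, 11, 9]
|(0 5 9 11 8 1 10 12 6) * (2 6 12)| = 9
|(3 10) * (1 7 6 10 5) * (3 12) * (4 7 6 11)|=|(1 6 10 12 3 5)(4 7 11)|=6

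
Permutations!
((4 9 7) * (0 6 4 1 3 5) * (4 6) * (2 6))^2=(0 9 1 5 4 7 3)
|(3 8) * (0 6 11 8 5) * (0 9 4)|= 8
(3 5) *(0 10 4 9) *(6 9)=(0 10 4 6 9)(3 5)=[10, 1, 2, 5, 6, 3, 9, 7, 8, 0, 4]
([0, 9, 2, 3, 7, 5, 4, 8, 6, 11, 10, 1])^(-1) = [0, 11, 2, 3, 6, 5, 8, 4, 7, 1, 10, 9]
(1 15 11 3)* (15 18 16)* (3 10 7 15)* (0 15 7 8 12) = (0 15 11 10 8 12)(1 18 16 3) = [15, 18, 2, 1, 4, 5, 6, 7, 12, 9, 8, 10, 0, 13, 14, 11, 3, 17, 16]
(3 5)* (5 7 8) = (3 7 8 5) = [0, 1, 2, 7, 4, 3, 6, 8, 5]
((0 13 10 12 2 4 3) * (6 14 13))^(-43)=((0 6 14 13 10 12 2 4 3))^(-43)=(0 14 10 2 3 6 13 12 4)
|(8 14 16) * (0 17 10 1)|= |(0 17 10 1)(8 14 16)|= 12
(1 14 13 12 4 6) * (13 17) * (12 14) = (1 12 4 6)(13 14 17) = [0, 12, 2, 3, 6, 5, 1, 7, 8, 9, 10, 11, 4, 14, 17, 15, 16, 13]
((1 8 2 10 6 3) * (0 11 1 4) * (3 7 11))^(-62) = ((0 3 4)(1 8 2 10 6 7 11))^(-62) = (0 3 4)(1 8 2 10 6 7 11)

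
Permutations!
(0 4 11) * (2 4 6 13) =[6, 1, 4, 3, 11, 5, 13, 7, 8, 9, 10, 0, 12, 2] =(0 6 13 2 4 11)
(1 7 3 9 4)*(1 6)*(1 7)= (3 9 4 6 7)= [0, 1, 2, 9, 6, 5, 7, 3, 8, 4]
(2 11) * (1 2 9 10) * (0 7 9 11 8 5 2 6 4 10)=(11)(0 7 9)(1 6 4 10)(2 8 5)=[7, 6, 8, 3, 10, 2, 4, 9, 5, 0, 1, 11]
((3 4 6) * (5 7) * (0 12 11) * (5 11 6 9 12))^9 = ((0 5 7 11)(3 4 9 12 6))^9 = (0 5 7 11)(3 6 12 9 4)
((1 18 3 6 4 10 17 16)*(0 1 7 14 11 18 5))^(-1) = ((0 1 5)(3 6 4 10 17 16 7 14 11 18))^(-1) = (0 5 1)(3 18 11 14 7 16 17 10 4 6)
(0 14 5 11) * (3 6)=(0 14 5 11)(3 6)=[14, 1, 2, 6, 4, 11, 3, 7, 8, 9, 10, 0, 12, 13, 5]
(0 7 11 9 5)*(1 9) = (0 7 11 1 9 5) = [7, 9, 2, 3, 4, 0, 6, 11, 8, 5, 10, 1]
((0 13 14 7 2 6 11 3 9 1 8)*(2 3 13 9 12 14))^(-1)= ((0 9 1 8)(2 6 11 13)(3 12 14 7))^(-1)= (0 8 1 9)(2 13 11 6)(3 7 14 12)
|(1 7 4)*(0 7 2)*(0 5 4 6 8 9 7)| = |(1 2 5 4)(6 8 9 7)| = 4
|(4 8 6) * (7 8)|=4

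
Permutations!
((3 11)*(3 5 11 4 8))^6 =(11)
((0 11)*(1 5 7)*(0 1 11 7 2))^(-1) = (0 2 5 1 11 7)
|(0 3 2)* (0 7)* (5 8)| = 4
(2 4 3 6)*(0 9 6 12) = (0 9 6 2 4 3 12) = [9, 1, 4, 12, 3, 5, 2, 7, 8, 6, 10, 11, 0]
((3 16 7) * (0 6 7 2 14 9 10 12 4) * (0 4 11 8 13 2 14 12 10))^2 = (0 7 16 9 6 3 14)(2 11 13 12 8)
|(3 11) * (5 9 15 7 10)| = |(3 11)(5 9 15 7 10)| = 10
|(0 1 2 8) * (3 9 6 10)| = |(0 1 2 8)(3 9 6 10)| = 4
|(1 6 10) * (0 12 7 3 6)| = 7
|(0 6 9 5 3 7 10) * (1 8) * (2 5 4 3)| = |(0 6 9 4 3 7 10)(1 8)(2 5)| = 14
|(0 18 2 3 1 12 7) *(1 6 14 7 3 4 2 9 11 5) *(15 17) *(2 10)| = 66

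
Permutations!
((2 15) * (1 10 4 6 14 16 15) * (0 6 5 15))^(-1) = (0 16 14 6)(1 2 15 5 4 10)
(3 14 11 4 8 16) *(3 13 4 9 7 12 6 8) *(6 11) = [0, 1, 2, 14, 3, 5, 8, 12, 16, 7, 10, 9, 11, 4, 6, 15, 13] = (3 14 6 8 16 13 4)(7 12 11 9)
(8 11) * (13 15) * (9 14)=(8 11)(9 14)(13 15)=[0, 1, 2, 3, 4, 5, 6, 7, 11, 14, 10, 8, 12, 15, 9, 13]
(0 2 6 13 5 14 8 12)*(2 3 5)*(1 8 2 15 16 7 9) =(0 3 5 14 2 6 13 15 16 7 9 1 8 12) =[3, 8, 6, 5, 4, 14, 13, 9, 12, 1, 10, 11, 0, 15, 2, 16, 7]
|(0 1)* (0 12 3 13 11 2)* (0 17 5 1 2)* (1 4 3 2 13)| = |(0 13 11)(1 12 2 17 5 4 3)| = 21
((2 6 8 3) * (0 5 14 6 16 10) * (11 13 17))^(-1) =(0 10 16 2 3 8 6 14 5)(11 17 13)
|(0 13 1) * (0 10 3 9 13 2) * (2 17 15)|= |(0 17 15 2)(1 10 3 9 13)|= 20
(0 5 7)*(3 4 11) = (0 5 7)(3 4 11) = [5, 1, 2, 4, 11, 7, 6, 0, 8, 9, 10, 3]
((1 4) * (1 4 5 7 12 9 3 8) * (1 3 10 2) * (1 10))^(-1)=((1 5 7 12 9)(2 10)(3 8))^(-1)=(1 9 12 7 5)(2 10)(3 8)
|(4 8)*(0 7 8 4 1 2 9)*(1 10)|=|(0 7 8 10 1 2 9)|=7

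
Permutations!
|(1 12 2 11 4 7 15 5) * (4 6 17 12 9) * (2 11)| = 12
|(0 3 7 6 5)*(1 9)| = |(0 3 7 6 5)(1 9)| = 10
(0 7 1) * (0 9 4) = (0 7 1 9 4) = [7, 9, 2, 3, 0, 5, 6, 1, 8, 4]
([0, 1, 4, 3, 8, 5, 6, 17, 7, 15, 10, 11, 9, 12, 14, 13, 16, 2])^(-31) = [0, 1, 17, 3, 2, 5, 6, 8, 4, 15, 10, 11, 9, 12, 14, 13, 16, 7]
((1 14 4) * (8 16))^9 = (8 16)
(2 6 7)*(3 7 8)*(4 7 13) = [0, 1, 6, 13, 7, 5, 8, 2, 3, 9, 10, 11, 12, 4] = (2 6 8 3 13 4 7)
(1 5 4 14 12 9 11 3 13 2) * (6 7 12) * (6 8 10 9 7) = (1 5 4 14 8 10 9 11 3 13 2)(7 12) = [0, 5, 1, 13, 14, 4, 6, 12, 10, 11, 9, 3, 7, 2, 8]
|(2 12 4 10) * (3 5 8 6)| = 4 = |(2 12 4 10)(3 5 8 6)|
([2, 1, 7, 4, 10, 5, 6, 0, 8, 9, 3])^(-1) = [7, 1, 0, 10, 3, 5, 6, 2, 8, 9, 4]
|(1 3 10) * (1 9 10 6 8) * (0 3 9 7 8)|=|(0 3 6)(1 9 10 7 8)|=15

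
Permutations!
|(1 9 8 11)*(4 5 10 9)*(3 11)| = 8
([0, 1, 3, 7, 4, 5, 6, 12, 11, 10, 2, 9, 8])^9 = [0, 1, 3, 7, 4, 5, 6, 12, 11, 10, 2, 9, 8]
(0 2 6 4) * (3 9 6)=(0 2 3 9 6 4)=[2, 1, 3, 9, 0, 5, 4, 7, 8, 6]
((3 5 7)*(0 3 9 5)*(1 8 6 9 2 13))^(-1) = ((0 3)(1 8 6 9 5 7 2 13))^(-1) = (0 3)(1 13 2 7 5 9 6 8)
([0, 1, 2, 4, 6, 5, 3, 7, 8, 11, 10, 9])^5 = [0, 1, 2, 6, 3, 5, 4, 7, 8, 11, 10, 9]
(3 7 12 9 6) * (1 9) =[0, 9, 2, 7, 4, 5, 3, 12, 8, 6, 10, 11, 1] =(1 9 6 3 7 12)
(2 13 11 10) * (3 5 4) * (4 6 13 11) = (2 11 10)(3 5 6 13 4) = [0, 1, 11, 5, 3, 6, 13, 7, 8, 9, 2, 10, 12, 4]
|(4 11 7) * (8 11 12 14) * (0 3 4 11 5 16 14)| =4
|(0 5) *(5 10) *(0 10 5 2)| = 4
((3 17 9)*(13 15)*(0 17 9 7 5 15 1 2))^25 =(0 17 7 5 15 13 1 2)(3 9)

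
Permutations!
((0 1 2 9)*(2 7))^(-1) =(0 9 2 7 1)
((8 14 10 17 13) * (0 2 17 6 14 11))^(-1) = (0 11 8 13 17 2)(6 10 14)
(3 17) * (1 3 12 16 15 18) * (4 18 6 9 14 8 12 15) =(1 3 17 15 6 9 14 8 12 16 4 18) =[0, 3, 2, 17, 18, 5, 9, 7, 12, 14, 10, 11, 16, 13, 8, 6, 4, 15, 1]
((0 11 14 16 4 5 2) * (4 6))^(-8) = (16)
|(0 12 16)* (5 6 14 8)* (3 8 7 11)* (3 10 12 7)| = 30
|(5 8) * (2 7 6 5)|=5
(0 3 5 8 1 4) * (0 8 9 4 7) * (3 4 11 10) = (0 4 8 1 7)(3 5 9 11 10) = [4, 7, 2, 5, 8, 9, 6, 0, 1, 11, 3, 10]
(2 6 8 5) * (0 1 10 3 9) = (0 1 10 3 9)(2 6 8 5) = [1, 10, 6, 9, 4, 2, 8, 7, 5, 0, 3]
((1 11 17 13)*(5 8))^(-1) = (1 13 17 11)(5 8) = ((1 11 17 13)(5 8))^(-1)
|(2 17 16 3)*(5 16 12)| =6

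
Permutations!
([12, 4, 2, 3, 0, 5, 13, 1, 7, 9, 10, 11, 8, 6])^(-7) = (0 4 1 7 8 12)(6 13)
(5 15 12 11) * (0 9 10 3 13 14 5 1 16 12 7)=(0 9 10 3 13 14 5 15 7)(1 16 12 11)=[9, 16, 2, 13, 4, 15, 6, 0, 8, 10, 3, 1, 11, 14, 5, 7, 12]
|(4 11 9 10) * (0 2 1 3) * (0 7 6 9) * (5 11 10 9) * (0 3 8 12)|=|(0 2 1 8 12)(3 7 6 5 11)(4 10)|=10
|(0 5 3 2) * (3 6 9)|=|(0 5 6 9 3 2)|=6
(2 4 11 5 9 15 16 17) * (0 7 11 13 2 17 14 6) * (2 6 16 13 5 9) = (17)(0 7 11 9 15 13 6)(2 4 5)(14 16) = [7, 1, 4, 3, 5, 2, 0, 11, 8, 15, 10, 9, 12, 6, 16, 13, 14, 17]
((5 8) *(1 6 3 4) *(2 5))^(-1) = (1 4 3 6)(2 8 5)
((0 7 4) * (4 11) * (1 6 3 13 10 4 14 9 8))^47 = ((0 7 11 14 9 8 1 6 3 13 10 4))^47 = (0 4 10 13 3 6 1 8 9 14 11 7)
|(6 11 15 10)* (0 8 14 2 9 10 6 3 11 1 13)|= |(0 8 14 2 9 10 3 11 15 6 1 13)|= 12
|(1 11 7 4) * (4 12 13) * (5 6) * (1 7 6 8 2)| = |(1 11 6 5 8 2)(4 7 12 13)| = 12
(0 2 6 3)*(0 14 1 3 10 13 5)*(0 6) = (0 2)(1 3 14)(5 6 10 13) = [2, 3, 0, 14, 4, 6, 10, 7, 8, 9, 13, 11, 12, 5, 1]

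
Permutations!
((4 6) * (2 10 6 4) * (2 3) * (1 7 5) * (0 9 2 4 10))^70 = ((0 9 2)(1 7 5)(3 4 10 6))^70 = (0 9 2)(1 7 5)(3 10)(4 6)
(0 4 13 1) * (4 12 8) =(0 12 8 4 13 1) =[12, 0, 2, 3, 13, 5, 6, 7, 4, 9, 10, 11, 8, 1]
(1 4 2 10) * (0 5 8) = (0 5 8)(1 4 2 10) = [5, 4, 10, 3, 2, 8, 6, 7, 0, 9, 1]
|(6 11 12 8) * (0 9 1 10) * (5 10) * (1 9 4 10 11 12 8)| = 6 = |(0 4 10)(1 5 11 8 6 12)|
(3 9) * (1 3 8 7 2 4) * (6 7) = (1 3 9 8 6 7 2 4) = [0, 3, 4, 9, 1, 5, 7, 2, 6, 8]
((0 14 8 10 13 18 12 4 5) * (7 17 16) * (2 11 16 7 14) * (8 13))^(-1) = (0 5 4 12 18 13 14 16 11 2)(7 17)(8 10)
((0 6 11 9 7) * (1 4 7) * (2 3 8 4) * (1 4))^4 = (0 4 11)(6 7 9)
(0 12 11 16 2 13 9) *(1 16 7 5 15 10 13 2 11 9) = [12, 16, 2, 3, 4, 15, 6, 5, 8, 0, 13, 7, 9, 1, 14, 10, 11] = (0 12 9)(1 16 11 7 5 15 10 13)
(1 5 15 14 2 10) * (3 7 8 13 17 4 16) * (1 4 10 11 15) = (1 5)(2 11 15 14)(3 7 8 13 17 10 4 16) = [0, 5, 11, 7, 16, 1, 6, 8, 13, 9, 4, 15, 12, 17, 2, 14, 3, 10]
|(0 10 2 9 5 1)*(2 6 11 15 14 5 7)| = |(0 10 6 11 15 14 5 1)(2 9 7)| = 24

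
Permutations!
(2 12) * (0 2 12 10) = (12)(0 2 10) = [2, 1, 10, 3, 4, 5, 6, 7, 8, 9, 0, 11, 12]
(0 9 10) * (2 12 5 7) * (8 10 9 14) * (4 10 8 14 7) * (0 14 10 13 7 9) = (0 9)(2 12 5 4 13 7)(10 14) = [9, 1, 12, 3, 13, 4, 6, 2, 8, 0, 14, 11, 5, 7, 10]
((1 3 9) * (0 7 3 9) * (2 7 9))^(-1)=(0 3 7 2 1 9)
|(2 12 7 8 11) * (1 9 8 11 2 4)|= 8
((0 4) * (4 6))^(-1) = (0 4 6)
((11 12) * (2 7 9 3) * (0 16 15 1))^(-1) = (0 1 15 16)(2 3 9 7)(11 12)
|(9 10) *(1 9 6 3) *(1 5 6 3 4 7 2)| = 9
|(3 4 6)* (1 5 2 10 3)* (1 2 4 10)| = |(1 5 4 6 2)(3 10)| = 10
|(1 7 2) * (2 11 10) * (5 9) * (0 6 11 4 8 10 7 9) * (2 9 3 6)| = 12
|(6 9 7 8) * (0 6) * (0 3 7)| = |(0 6 9)(3 7 8)| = 3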